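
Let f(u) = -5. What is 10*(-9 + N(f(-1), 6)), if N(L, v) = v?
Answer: -30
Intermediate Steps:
10*(-9 + N(f(-1), 6)) = 10*(-9 + 6) = 10*(-3) = -30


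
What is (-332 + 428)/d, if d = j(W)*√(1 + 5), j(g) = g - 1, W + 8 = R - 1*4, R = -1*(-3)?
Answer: -8*√6/5 ≈ -3.9192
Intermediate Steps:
R = 3
W = -9 (W = -8 + (3 - 1*4) = -8 + (3 - 4) = -8 - 1 = -9)
j(g) = -1 + g
d = -10*√6 (d = (-1 - 9)*√(1 + 5) = -10*√6 ≈ -24.495)
(-332 + 428)/d = (-332 + 428)/((-10*√6)) = 96*(-√6/60) = -8*√6/5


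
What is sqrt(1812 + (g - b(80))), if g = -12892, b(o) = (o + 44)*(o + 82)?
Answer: 8*I*sqrt(487) ≈ 176.54*I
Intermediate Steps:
b(o) = (44 + o)*(82 + o)
sqrt(1812 + (g - b(80))) = sqrt(1812 + (-12892 - (3608 + 80**2 + 126*80))) = sqrt(1812 + (-12892 - (3608 + 6400 + 10080))) = sqrt(1812 + (-12892 - 1*20088)) = sqrt(1812 + (-12892 - 20088)) = sqrt(1812 - 32980) = sqrt(-31168) = 8*I*sqrt(487)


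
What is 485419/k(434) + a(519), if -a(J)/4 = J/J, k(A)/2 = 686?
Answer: 479931/1372 ≈ 349.80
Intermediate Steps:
k(A) = 1372 (k(A) = 2*686 = 1372)
a(J) = -4 (a(J) = -4*J/J = -4*1 = -4)
485419/k(434) + a(519) = 485419/1372 - 4 = 479931/1372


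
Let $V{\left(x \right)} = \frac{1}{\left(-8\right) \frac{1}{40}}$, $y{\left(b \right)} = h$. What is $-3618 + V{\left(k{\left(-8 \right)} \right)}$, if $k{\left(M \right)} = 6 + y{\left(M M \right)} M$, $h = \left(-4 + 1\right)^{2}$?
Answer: $-3623$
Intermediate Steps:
$h = 9$ ($h = \left(-3\right)^{2} = 9$)
$y{\left(b \right)} = 9$
$k{\left(M \right)} = 6 + 9 M$
$V{\left(x \right)} = -5$ ($V{\left(x \right)} = \frac{1}{\left(-8\right) \frac{1}{40}} = \frac{1}{- \frac{1}{5}} = -5$)
$-3618 + V{\left(k{\left(-8 \right)} \right)} = -3618 - 5 = -3623$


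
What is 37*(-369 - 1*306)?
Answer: -24975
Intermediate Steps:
37*(-369 - 1*306) = 37*(-369 - 306) = 37*(-675) = -24975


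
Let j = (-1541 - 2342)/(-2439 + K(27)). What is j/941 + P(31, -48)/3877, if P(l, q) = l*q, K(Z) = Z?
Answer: -3362247305/8799595884 ≈ -0.38209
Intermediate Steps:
j = 3883/2412 (j = (-1541 - 2342)/(-2439 + 27) = -3883/(-2412) = -3883*(-1/2412) = 3883/2412 ≈ 1.6099)
j/941 + P(31, -48)/3877 = (3883/2412)/941 + (31*(-48))/3877 = (3883/2412)*(1/941) - 1488*1/3877 = 3883/2269692 - 1488/3877 = -3362247305/8799595884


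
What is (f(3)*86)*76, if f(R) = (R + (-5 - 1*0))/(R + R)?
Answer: -6536/3 ≈ -2178.7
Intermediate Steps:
f(R) = (-5 + R)/(2*R) (f(R) = (R + (-5 + 0))/((2*R)) = (R - 5)*(1/(2*R)) = (-5 + R)*(1/(2*R)) = (-5 + R)/(2*R))
(f(3)*86)*76 = (((½)*(-5 + 3)/3)*86)*76 = (((½)*(⅓)*(-2))*86)*76 = -⅓*86*76 = -86/3*76 = -6536/3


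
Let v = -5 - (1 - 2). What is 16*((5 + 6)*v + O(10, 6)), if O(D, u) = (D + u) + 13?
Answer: -240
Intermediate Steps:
v = -4 (v = -5 - 1*(-1) = -5 + 1 = -4)
O(D, u) = 13 + D + u
16*((5 + 6)*v + O(10, 6)) = 16*((5 + 6)*(-4) + (13 + 10 + 6)) = 16*(11*(-4) + 29) = 16*(-44 + 29) = 16*(-15) = -240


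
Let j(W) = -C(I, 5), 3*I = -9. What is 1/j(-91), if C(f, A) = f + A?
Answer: -1/2 ≈ -0.50000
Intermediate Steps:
I = -3 (I = (1/3)*(-9) = -3)
C(f, A) = A + f
j(W) = -2 (j(W) = -(5 - 3) = -1*2 = -2)
1/j(-91) = 1/(-2) = -1/2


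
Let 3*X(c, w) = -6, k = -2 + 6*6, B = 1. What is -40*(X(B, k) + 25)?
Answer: -920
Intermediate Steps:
k = 34 (k = -2 + 36 = 34)
X(c, w) = -2 (X(c, w) = (⅓)*(-6) = -2)
-40*(X(B, k) + 25) = -40*(-2 + 25) = -40*23 = -920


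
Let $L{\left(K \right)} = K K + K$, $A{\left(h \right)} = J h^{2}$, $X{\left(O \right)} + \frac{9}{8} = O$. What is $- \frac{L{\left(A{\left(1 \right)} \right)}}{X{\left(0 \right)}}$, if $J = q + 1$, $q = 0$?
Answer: $\frac{16}{9} \approx 1.7778$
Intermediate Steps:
$X{\left(O \right)} = - \frac{9}{8} + O$
$J = 1$ ($J = 0 + 1 = 1$)
$A{\left(h \right)} = h^{2}$ ($A{\left(h \right)} = 1 h^{2} = h^{2}$)
$L{\left(K \right)} = K + K^{2}$ ($L{\left(K \right)} = K^{2} + K = K + K^{2}$)
$- \frac{L{\left(A{\left(1 \right)} \right)}}{X{\left(0 \right)}} = - \frac{1^{2} \left(1 + 1^{2}\right)}{- \frac{9}{8} + 0} = - \frac{1 \left(1 + 1\right)}{- \frac{9}{8}} = - \frac{\left(-8\right) 1 \cdot 2}{9} = - \frac{\left(-8\right) 2}{9} = \left(-1\right) \left(- \frac{16}{9}\right) = \frac{16}{9}$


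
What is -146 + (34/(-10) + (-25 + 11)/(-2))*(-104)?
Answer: -2602/5 ≈ -520.40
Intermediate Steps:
-146 + (34/(-10) + (-25 + 11)/(-2))*(-104) = -146 + (34*(-1/10) - 14*(-1/2))*(-104) = -146 + (-17/5 + 7)*(-104) = -146 + (18/5)*(-104) = -146 - 1872/5 = -2602/5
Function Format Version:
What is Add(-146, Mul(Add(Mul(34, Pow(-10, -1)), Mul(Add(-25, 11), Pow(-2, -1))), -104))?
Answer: Rational(-2602, 5) ≈ -520.40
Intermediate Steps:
Add(-146, Mul(Add(Mul(34, Pow(-10, -1)), Mul(Add(-25, 11), Pow(-2, -1))), -104)) = Add(-146, Mul(Add(Mul(34, Rational(-1, 10)), Mul(-14, Rational(-1, 2))), -104)) = Add(-146, Mul(Add(Rational(-17, 5), 7), -104)) = Add(-146, Mul(Rational(18, 5), -104)) = Add(-146, Rational(-1872, 5)) = Rational(-2602, 5)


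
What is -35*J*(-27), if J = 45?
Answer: 42525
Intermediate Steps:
-35*J*(-27) = -35*45*(-27) = -1575*(-27) = 42525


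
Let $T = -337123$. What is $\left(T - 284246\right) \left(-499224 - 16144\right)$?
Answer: $320233698792$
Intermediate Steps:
$\left(T - 284246\right) \left(-499224 - 16144\right) = \left(-337123 - 284246\right) \left(-499224 - 16144\right) = \left(-621369\right) \left(-515368\right) = 320233698792$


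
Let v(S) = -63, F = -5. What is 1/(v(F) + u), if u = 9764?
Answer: 1/9701 ≈ 0.00010308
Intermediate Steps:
1/(v(F) + u) = 1/(-63 + 9764) = 1/9701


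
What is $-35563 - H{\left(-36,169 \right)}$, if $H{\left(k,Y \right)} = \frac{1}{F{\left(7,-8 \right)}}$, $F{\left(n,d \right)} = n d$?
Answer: $- \frac{1991527}{56} \approx -35563.0$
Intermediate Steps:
$F{\left(n,d \right)} = d n$
$H{\left(k,Y \right)} = - \frac{1}{56}$ ($H{\left(k,Y \right)} = \frac{1}{\left(-8\right) 7} = \frac{1}{-56} = - \frac{1}{56}$)
$-35563 - H{\left(-36,169 \right)} = -35563 - - \frac{1}{56} = -35563 + \frac{1}{56} = - \frac{1991527}{56}$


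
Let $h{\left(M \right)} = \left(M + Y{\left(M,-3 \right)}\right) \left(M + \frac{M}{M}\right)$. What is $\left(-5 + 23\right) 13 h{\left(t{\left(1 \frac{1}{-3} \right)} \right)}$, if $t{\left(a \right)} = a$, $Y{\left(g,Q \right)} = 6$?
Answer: $884$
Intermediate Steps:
$h{\left(M \right)} = \left(1 + M\right) \left(6 + M\right)$ ($h{\left(M \right)} = \left(M + 6\right) \left(M + \frac{M}{M}\right) = \left(6 + M\right) \left(M + 1\right) = \left(6 + M\right) \left(1 + M\right) = \left(1 + M\right) \left(6 + M\right)$)
$\left(-5 + 23\right) 13 h{\left(t{\left(1 \frac{1}{-3} \right)} \right)} = \left(-5 + 23\right) 13 \left(6 + \left(1 \frac{1}{-3}\right)^{2} + 7 \cdot 1 \frac{1}{-3}\right) = 18 \cdot 13 \left(6 + \left(1 \left(- \frac{1}{3}\right)\right)^{2} + 7 \cdot 1 \left(- \frac{1}{3}\right)\right) = 234 \left(6 + \left(- \frac{1}{3}\right)^{2} + 7 \left(- \frac{1}{3}\right)\right) = 234 \left(6 + \frac{1}{9} - \frac{7}{3}\right) = 234 \cdot \frac{34}{9} = 884$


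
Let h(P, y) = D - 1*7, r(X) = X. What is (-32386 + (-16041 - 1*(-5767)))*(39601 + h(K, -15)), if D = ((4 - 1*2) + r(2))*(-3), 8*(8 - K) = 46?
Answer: -1688568120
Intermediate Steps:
K = 9/4 (K = 8 - ⅛*46 = 8 - 23/4 = 9/4 ≈ 2.2500)
D = -12 (D = ((4 - 1*2) + 2)*(-3) = ((4 - 2) + 2)*(-3) = (2 + 2)*(-3) = 4*(-3) = -12)
h(P, y) = -19 (h(P, y) = -12 - 1*7 = -12 - 7 = -19)
(-32386 + (-16041 - 1*(-5767)))*(39601 + h(K, -15)) = (-32386 + (-16041 - 1*(-5767)))*(39601 - 19) = (-32386 + (-16041 + 5767))*39582 = (-32386 - 10274)*39582 = -42660*39582 = -1688568120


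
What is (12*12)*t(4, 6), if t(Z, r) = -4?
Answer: -576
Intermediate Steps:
(12*12)*t(4, 6) = (12*12)*(-4) = 144*(-4) = -576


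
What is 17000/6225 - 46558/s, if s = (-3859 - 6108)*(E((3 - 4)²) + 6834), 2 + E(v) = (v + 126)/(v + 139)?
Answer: 2161694783600/791363663427 ≈ 2.7316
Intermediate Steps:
E(v) = -2 + (126 + v)/(139 + v) (E(v) = -2 + (v + 126)/(v + 139) = -2 + (126 + v)/(139 + v))
s = -9534501969/140 (s = (-3859 - 6108)*((-152 - (3 - 4)²)/(139 + (3 - 4)²) + 6834) = -9967*((-152 - 1*(-1)²)/(139 + (-1)²) + 6834) = -9967*((-152 - 1*1)/(139 + 1) + 6834) = -9967*((-152 - 1)/140 + 6834) = -9967*((1/140)*(-153) + 6834) = -9967*(-153/140 + 6834) = -9967*956607/140 = -9534501969/140 ≈ -6.8104e+7)
17000/6225 - 46558/s = 17000/6225 - 46558/(-9534501969/140) = 17000*(1/6225) - 46558*(-140/9534501969) = 680/249 + 6518120/9534501969 = 2161694783600/791363663427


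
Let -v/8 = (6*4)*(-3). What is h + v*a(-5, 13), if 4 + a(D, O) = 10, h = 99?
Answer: 3555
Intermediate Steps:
a(D, O) = 6 (a(D, O) = -4 + 10 = 6)
v = 576 (v = -8*6*4*(-3) = -192*(-3) = -8*(-72) = 576)
h + v*a(-5, 13) = 99 + 576*6 = 99 + 3456 = 3555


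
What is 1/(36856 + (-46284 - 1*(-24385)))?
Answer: 1/14957 ≈ 6.6858e-5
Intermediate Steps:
1/(36856 + (-46284 - 1*(-24385))) = 1/(36856 + (-46284 + 24385)) = 1/(36856 - 21899) = 1/14957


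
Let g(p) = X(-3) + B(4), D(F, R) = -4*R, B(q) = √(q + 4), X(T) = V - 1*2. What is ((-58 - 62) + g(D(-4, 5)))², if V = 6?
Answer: 13464 - 464*√2 ≈ 12808.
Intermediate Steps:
X(T) = 4 (X(T) = 6 - 1*2 = 6 - 2 = 4)
B(q) = √(4 + q)
g(p) = 4 + 2*√2 (g(p) = 4 + √(4 + 4) = 4 + √8 = 4 + 2*√2)
((-58 - 62) + g(D(-4, 5)))² = ((-58 - 62) + (4 + 2*√2))² = (-120 + (4 + 2*√2))² = (-116 + 2*√2)²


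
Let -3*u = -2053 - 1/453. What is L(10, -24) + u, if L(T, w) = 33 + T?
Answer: 988447/1359 ≈ 727.33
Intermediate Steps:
u = 930010/1359 (u = -(-2053 - 1/453)/3 = -1/3*(-930010/453) = 930010/1359 ≈ 684.33)
L(10, -24) + u = (33 + 10) + 930010/1359 = 43 + 930010/1359 = 988447/1359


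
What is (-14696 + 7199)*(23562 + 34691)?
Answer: -436722741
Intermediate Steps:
(-14696 + 7199)*(23562 + 34691) = -7497*58253 = -436722741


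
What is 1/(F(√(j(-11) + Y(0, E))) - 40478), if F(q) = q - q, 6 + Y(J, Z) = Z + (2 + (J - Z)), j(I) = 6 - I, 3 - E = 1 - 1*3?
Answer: -1/40478 ≈ -2.4705e-5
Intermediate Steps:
E = 5 (E = 3 - (1 - 1*3) = 3 - (1 - 3) = 3 - 1*(-2) = 3 + 2 = 5)
Y(J, Z) = -4 + J (Y(J, Z) = -6 + (Z + (2 + (J - Z))) = -6 + (Z + (2 + J - Z)) = -6 + (2 + J) = -4 + J)
F(q) = 0
1/(F(√(j(-11) + Y(0, E))) - 40478) = 1/(0 - 40478) = 1/(-40478) = -1/40478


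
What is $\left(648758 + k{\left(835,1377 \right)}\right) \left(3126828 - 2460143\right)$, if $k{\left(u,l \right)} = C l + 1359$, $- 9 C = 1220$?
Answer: $308979830045$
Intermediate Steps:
$C = - \frac{1220}{9}$ ($C = \left(- \frac{1}{9}\right) 1220 = - \frac{1220}{9} \approx -135.56$)
$k{\left(u,l \right)} = 1359 - \frac{1220 l}{9}$ ($k{\left(u,l \right)} = - \frac{1220 l}{9} + 1359 = 1359 - \frac{1220 l}{9}$)
$\left(648758 + k{\left(835,1377 \right)}\right) \left(3126828 - 2460143\right) = \left(648758 + \left(1359 - 186660\right)\right) \left(3126828 - 2460143\right) = \left(648758 + \left(1359 - 186660\right)\right) 666685 = \left(648758 - 185301\right) 666685 = 463457 \cdot 666685 = 308979830045$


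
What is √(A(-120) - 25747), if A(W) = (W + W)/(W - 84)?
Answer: 3*I*√826727/17 ≈ 160.46*I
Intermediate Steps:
A(W) = 2*W/(-84 + W) (A(W) = (2*W)/(-84 + W) = 2*W/(-84 + W))
√(A(-120) - 25747) = √(2*(-120)/(-84 - 120) - 25747) = √(2*(-120)/(-204) - 25747) = √(2*(-120)*(-1/204) - 25747) = √(20/17 - 25747) = √(-437679/17) = 3*I*√826727/17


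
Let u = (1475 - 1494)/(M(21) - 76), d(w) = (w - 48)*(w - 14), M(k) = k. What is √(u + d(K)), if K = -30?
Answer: √10382845/55 ≈ 58.586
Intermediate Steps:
d(w) = (-48 + w)*(-14 + w)
u = 19/55 (u = (1475 - 1494)/(21 - 76) = -19/(-55) = -19*(-1/55) = 19/55 ≈ 0.34545)
√(u + d(K)) = √(19/55 + (672 + (-30)² - 62*(-30))) = √(19/55 + (672 + 900 + 1860)) = √(19/55 + 3432) = √(188779/55) = √10382845/55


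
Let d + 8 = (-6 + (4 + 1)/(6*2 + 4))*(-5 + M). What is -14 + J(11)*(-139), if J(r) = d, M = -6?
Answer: -121571/16 ≈ -7598.2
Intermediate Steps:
d = 873/16 (d = -8 + (-6 + (4 + 1)/(6*2 + 4))*(-5 - 6) = -8 + (-6 + 5/(12 + 4))*(-11) = -8 + (-6 + 5/16)*(-11) = -8 - 91/16*(-11) = -8 + 1001/16 = 873/16 ≈ 54.563)
J(r) = 873/16
-14 + J(11)*(-139) = -14 + (873/16)*(-139) = -14 - 121347/16 = -121571/16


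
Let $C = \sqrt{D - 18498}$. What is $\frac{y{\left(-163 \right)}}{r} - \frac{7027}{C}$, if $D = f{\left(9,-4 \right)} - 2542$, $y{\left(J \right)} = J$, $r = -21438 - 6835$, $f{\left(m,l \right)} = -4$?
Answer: $\frac{163}{28273} + \frac{7027 i \sqrt{5261}}{10522} \approx 0.0057652 + 48.44 i$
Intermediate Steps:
$r = -28273$ ($r = -21438 - 6835 = -28273$)
$D = -2546$ ($D = -4 - 2542 = -2546$)
$C = 2 i \sqrt{5261}$ ($C = \sqrt{-2546 - 18498} = \sqrt{-21044} = 2 i \sqrt{5261} \approx 145.07 i$)
$\frac{y{\left(-163 \right)}}{r} - \frac{7027}{C} = - \frac{163}{-28273} - \frac{7027}{2 i \sqrt{5261}} = \left(-163\right) \left(- \frac{1}{28273}\right) - 7027 \left(- \frac{i \sqrt{5261}}{10522}\right) = \frac{163}{28273} + \frac{7027 i \sqrt{5261}}{10522}$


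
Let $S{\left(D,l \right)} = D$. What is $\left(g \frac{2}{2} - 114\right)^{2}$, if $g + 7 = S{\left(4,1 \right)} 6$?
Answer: $9409$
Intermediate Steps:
$g = 17$ ($g = -7 + 4 \cdot 6 = -7 + 24 = 17$)
$\left(g \frac{2}{2} - 114\right)^{2} = \left(17 \cdot \frac{2}{2} - 114\right)^{2} = \left(17 \cdot 2 \cdot \frac{1}{2} - 114\right)^{2} = \left(17 \cdot 1 - 114\right)^{2} = \left(17 - 114\right)^{2} = \left(-97\right)^{2} = 9409$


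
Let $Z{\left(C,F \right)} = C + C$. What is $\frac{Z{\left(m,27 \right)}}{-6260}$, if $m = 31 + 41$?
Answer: $- \frac{36}{1565} \approx -0.023003$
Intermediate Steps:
$m = 72$
$Z{\left(C,F \right)} = 2 C$
$\frac{Z{\left(m,27 \right)}}{-6260} = \frac{2 \cdot 72}{-6260} = 144 \left(- \frac{1}{6260}\right) = - \frac{36}{1565}$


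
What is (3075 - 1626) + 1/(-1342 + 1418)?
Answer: 110125/76 ≈ 1449.0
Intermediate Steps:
(3075 - 1626) + 1/(-1342 + 1418) = 1449 + 1/76 = 110125/76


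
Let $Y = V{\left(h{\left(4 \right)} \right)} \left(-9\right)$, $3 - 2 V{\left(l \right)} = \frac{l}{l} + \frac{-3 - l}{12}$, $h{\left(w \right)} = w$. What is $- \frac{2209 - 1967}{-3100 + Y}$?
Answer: $\frac{176}{2263} \approx 0.077773$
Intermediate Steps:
$V{\left(l \right)} = \frac{9}{8} + \frac{l}{24}$ ($V{\left(l \right)} = \frac{3}{2} - \frac{\frac{l}{l} + \frac{-3 - l}{12}}{2} = \frac{3}{2} - \frac{1 + \left(-3 - l\right) \frac{1}{12}}{2} = \frac{3}{2} - \frac{1 - \left(\frac{1}{4} + \frac{l}{12}\right)}{2} = \frac{3}{2} - \frac{\frac{3}{4} - \frac{l}{12}}{2} = \frac{3}{2} + \left(- \frac{3}{8} + \frac{l}{24}\right) = \frac{9}{8} + \frac{l}{24}$)
$Y = - \frac{93}{8}$ ($Y = \left(\frac{9}{8} + \frac{1}{24} \cdot 4\right) \left(-9\right) = \left(\frac{9}{8} + \frac{1}{6}\right) \left(-9\right) = \frac{31}{24} \left(-9\right) = - \frac{93}{8} \approx -11.625$)
$- \frac{2209 - 1967}{-3100 + Y} = - \frac{2209 - 1967}{-3100 - \frac{93}{8}} = - \frac{242}{- \frac{24893}{8}} = - \frac{242 \left(-8\right)}{24893} = \left(-1\right) \left(- \frac{176}{2263}\right) = \frac{176}{2263}$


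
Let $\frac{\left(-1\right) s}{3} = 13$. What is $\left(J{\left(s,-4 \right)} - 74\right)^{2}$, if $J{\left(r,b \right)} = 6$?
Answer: $4624$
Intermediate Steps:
$s = -39$ ($s = \left(-3\right) 13 = -39$)
$\left(J{\left(s,-4 \right)} - 74\right)^{2} = \left(6 - 74\right)^{2} = \left(-68\right)^{2} = 4624$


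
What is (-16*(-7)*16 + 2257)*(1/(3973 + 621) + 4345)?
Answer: 80821809619/4594 ≈ 1.7593e+7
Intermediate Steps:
(-16*(-7)*16 + 2257)*(1/(3973 + 621) + 4345) = (112*16 + 2257)*(1/4594 + 4345) = (1792 + 2257)*(1/4594 + 4345) = 4049*(19960931/4594) = 80821809619/4594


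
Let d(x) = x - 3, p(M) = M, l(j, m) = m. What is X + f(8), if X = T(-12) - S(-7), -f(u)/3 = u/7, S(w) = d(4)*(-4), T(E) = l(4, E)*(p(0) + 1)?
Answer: -80/7 ≈ -11.429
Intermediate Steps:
d(x) = -3 + x
T(E) = E (T(E) = E*(0 + 1) = E*1 = E)
S(w) = -4 (S(w) = (-3 + 4)*(-4) = 1*(-4) = -4)
f(u) = -3*u/7
X = -8 (X = -12 - 1*(-4) = -12 + 4 = -8)
X + f(8) = -8 - 3/7*8 = -8 - 24/7 = -80/7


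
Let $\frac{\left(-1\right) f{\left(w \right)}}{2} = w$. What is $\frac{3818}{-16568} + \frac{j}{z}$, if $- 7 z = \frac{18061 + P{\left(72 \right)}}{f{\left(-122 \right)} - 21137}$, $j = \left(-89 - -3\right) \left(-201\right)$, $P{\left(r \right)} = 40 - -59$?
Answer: $\frac{2617837817473}{18804680} \approx 1.3921 \cdot 10^{5}$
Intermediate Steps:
$P{\left(r \right)} = 99$ ($P{\left(r \right)} = 40 + 59 = 99$)
$f{\left(w \right)} = - 2 w$
$j = 17286$ ($j = \left(-89 + 3\right) \left(-201\right) = \left(-86\right) \left(-201\right) = 17286$)
$z = \frac{18160}{146251}$ ($z = - \frac{\left(18061 + 99\right) \frac{1}{\left(-2\right) \left(-122\right) - 21137}}{7} = - \frac{18160 \frac{1}{244 - 21137}}{7} = - \frac{18160 \frac{1}{-20893}}{7} = - \frac{18160 \left(- \frac{1}{20893}\right)}{7} = \left(- \frac{1}{7}\right) \left(- \frac{18160}{20893}\right) = \frac{18160}{146251} \approx 0.12417$)
$\frac{3818}{-16568} + \frac{j}{z} = \frac{3818}{-16568} + \frac{17286}{\frac{18160}{146251}} = 3818 \left(- \frac{1}{16568}\right) + 17286 \cdot \frac{146251}{18160} = - \frac{1909}{8284} + \frac{1264047393}{9080} = \frac{2617837817473}{18804680}$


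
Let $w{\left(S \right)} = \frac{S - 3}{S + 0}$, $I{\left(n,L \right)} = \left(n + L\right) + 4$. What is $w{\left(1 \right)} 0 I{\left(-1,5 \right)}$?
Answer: $0$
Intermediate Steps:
$I{\left(n,L \right)} = 4 + L + n$ ($I{\left(n,L \right)} = \left(L + n\right) + 4 = 4 + L + n$)
$w{\left(S \right)} = \frac{-3 + S}{S}$
$w{\left(1 \right)} 0 I{\left(-1,5 \right)} = \frac{-3 + 1}{1} \cdot 0 \left(4 + 5 - 1\right) = 1 \left(-2\right) 0 \cdot 8 = \left(-2\right) 0 \cdot 8 = 0 \cdot 8 = 0$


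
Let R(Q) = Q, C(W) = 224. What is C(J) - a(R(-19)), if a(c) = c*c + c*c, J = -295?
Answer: -498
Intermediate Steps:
a(c) = 2*c² (a(c) = c² + c² = 2*c²)
C(J) - a(R(-19)) = 224 - 2*(-19)² = 224 - 2*361 = 224 - 1*722 = 224 - 722 = -498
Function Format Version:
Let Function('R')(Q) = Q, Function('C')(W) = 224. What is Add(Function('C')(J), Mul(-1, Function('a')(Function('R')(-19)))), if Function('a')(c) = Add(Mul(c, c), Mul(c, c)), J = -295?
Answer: -498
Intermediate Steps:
Function('a')(c) = Mul(2, Pow(c, 2)) (Function('a')(c) = Add(Pow(c, 2), Pow(c, 2)) = Mul(2, Pow(c, 2)))
Add(Function('C')(J), Mul(-1, Function('a')(Function('R')(-19)))) = Add(224, Mul(-1, Mul(2, Pow(-19, 2)))) = Add(224, Mul(-1, Mul(2, 361))) = Add(224, Mul(-1, 722)) = Add(224, -722) = -498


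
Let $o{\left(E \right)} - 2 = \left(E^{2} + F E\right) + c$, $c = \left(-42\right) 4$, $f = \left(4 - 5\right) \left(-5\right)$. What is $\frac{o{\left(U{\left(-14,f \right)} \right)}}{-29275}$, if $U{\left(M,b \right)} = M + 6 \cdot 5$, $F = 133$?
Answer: $- \frac{2218}{29275} \approx -0.075764$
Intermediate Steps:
$f = 5$ ($f = \left(-1\right) \left(-5\right) = 5$)
$c = -168$
$U{\left(M,b \right)} = 30 + M$ ($U{\left(M,b \right)} = M + 30 = 30 + M$)
$o{\left(E \right)} = -166 + E^{2} + 133 E$ ($o{\left(E \right)} = 2 - \left(168 - E^{2} - 133 E\right) = 2 + \left(-168 + E^{2} + 133 E\right) = -166 + E^{2} + 133 E$)
$\frac{o{\left(U{\left(-14,f \right)} \right)}}{-29275} = \frac{-166 + \left(30 - 14\right)^{2} + 133 \left(30 - 14\right)}{-29275} = \left(-166 + 16^{2} + 133 \cdot 16\right) \left(- \frac{1}{29275}\right) = \left(-166 + 256 + 2128\right) \left(- \frac{1}{29275}\right) = 2218 \left(- \frac{1}{29275}\right) = - \frac{2218}{29275}$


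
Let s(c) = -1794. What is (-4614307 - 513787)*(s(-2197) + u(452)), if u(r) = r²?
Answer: -1038490315940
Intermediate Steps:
(-4614307 - 513787)*(s(-2197) + u(452)) = (-4614307 - 513787)*(-1794 + 452²) = -5128094*(-1794 + 204304) = -5128094*202510 = -1038490315940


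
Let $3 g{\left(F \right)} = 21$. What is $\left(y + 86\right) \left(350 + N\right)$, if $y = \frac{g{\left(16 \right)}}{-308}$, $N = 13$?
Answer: $\frac{124839}{4} \approx 31210.0$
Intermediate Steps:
$g{\left(F \right)} = 7$ ($g{\left(F \right)} = \frac{1}{3} \cdot 21 = 7$)
$y = - \frac{1}{44}$ ($y = \frac{7}{-308} = 7 \left(- \frac{1}{308}\right) = - \frac{1}{44} \approx -0.022727$)
$\left(y + 86\right) \left(350 + N\right) = \left(- \frac{1}{44} + 86\right) \left(350 + 13\right) = \frac{3783}{44} \cdot 363 = \frac{124839}{4}$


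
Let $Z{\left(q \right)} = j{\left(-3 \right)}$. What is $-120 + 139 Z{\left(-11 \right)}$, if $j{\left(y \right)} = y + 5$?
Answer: $158$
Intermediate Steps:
$j{\left(y \right)} = 5 + y$
$Z{\left(q \right)} = 2$ ($Z{\left(q \right)} = 5 - 3 = 2$)
$-120 + 139 Z{\left(-11 \right)} = -120 + 139 \cdot 2 = -120 + 278 = 158$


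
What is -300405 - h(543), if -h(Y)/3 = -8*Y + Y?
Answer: -311808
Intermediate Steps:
h(Y) = 21*Y (h(Y) = -3*(-8*Y + Y) = -(-21)*Y = 21*Y)
-300405 - h(543) = -300405 - 21*543 = -300405 - 1*11403 = -300405 - 11403 = -311808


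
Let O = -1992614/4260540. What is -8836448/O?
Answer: 18824020080960/996307 ≈ 1.8894e+7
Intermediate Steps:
O = -996307/2130270 (O = -1992614*1/4260540 = -996307/2130270 ≈ -0.46769)
-8836448/O = -8836448/(-996307/2130270) = -8836448*(-2130270/996307) = 18824020080960/996307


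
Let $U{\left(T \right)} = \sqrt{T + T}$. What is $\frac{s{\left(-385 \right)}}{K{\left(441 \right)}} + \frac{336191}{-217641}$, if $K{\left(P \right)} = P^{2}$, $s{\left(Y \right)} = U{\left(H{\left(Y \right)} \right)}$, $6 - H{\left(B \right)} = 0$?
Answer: $- \frac{336191}{217641} + \frac{2 \sqrt{3}}{194481} \approx -1.5447$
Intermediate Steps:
$H{\left(B \right)} = 6$ ($H{\left(B \right)} = 6 - 0 = 6 + 0 = 6$)
$U{\left(T \right)} = \sqrt{2} \sqrt{T}$ ($U{\left(T \right)} = \sqrt{2 T} = \sqrt{2} \sqrt{T}$)
$s{\left(Y \right)} = 2 \sqrt{3}$ ($s{\left(Y \right)} = \sqrt{2} \sqrt{6} = 2 \sqrt{3}$)
$\frac{s{\left(-385 \right)}}{K{\left(441 \right)}} + \frac{336191}{-217641} = \frac{2 \sqrt{3}}{441^{2}} + \frac{336191}{-217641} = \frac{2 \sqrt{3}}{194481} + 336191 \left(- \frac{1}{217641}\right) = 2 \sqrt{3} \cdot \frac{1}{194481} - \frac{336191}{217641} = \frac{2 \sqrt{3}}{194481} - \frac{336191}{217641} = - \frac{336191}{217641} + \frac{2 \sqrt{3}}{194481}$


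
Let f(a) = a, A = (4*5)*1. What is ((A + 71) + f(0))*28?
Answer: 2548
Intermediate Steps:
A = 20 (A = 20*1 = 20)
((A + 71) + f(0))*28 = ((20 + 71) + 0)*28 = (91 + 0)*28 = 91*28 = 2548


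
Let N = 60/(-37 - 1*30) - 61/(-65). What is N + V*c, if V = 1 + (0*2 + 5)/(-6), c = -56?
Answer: -121379/13065 ≈ -9.2904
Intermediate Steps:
V = ⅙ (V = 1 - (0 + 5)/6 = 1 - ⅙*5 = 1 - ⅚ = ⅙ ≈ 0.16667)
N = 187/4355 (N = 60/(-37 - 30) - 61*(-1/65) = 60/(-67) + 61/65 = 60*(-1/67) + 61/65 = -60/67 + 61/65 = 187/4355 ≈ 0.042939)
N + V*c = 187/4355 + (⅙)*(-56) = 187/4355 - 28/3 = -121379/13065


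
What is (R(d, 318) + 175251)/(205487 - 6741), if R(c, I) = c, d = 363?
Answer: 87807/99373 ≈ 0.88361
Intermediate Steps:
(R(d, 318) + 175251)/(205487 - 6741) = (363 + 175251)/(205487 - 6741) = 175614/198746 = 175614*(1/198746) = 87807/99373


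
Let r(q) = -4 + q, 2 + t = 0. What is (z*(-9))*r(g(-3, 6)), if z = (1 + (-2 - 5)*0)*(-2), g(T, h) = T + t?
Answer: -162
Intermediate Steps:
t = -2 (t = -2 + 0 = -2)
g(T, h) = -2 + T (g(T, h) = T - 2 = -2 + T)
z = -2 (z = (1 - 7*0)*(-2) = (1 + 0)*(-2) = 1*(-2) = -2)
(z*(-9))*r(g(-3, 6)) = (-2*(-9))*(-4 + (-2 - 3)) = 18*(-4 - 5) = 18*(-9) = -162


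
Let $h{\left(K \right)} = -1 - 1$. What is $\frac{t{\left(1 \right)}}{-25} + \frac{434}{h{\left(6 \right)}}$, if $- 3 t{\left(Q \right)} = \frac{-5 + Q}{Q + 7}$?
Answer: $- \frac{32551}{150} \approx -217.01$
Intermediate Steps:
$h{\left(K \right)} = -2$
$t{\left(Q \right)} = - \frac{-5 + Q}{3 \left(7 + Q\right)}$ ($t{\left(Q \right)} = - \frac{\left(-5 + Q\right) \frac{1}{Q + 7}}{3} = - \frac{\left(-5 + Q\right) \frac{1}{7 + Q}}{3} = - \frac{\frac{1}{7 + Q} \left(-5 + Q\right)}{3} = - \frac{-5 + Q}{3 \left(7 + Q\right)}$)
$\frac{t{\left(1 \right)}}{-25} + \frac{434}{h{\left(6 \right)}} = \frac{\frac{1}{3} \frac{1}{7 + 1} \left(5 - 1\right)}{-25} + \frac{434}{-2} = \frac{5 - 1}{3 \cdot 8} \left(- \frac{1}{25}\right) + 434 \left(- \frac{1}{2}\right) = \frac{1}{3} \cdot \frac{1}{8} \cdot 4 \left(- \frac{1}{25}\right) - 217 = \frac{1}{6} \left(- \frac{1}{25}\right) - 217 = - \frac{1}{150} - 217 = - \frac{32551}{150}$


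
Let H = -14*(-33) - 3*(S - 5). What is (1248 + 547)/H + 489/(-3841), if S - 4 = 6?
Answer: 6676012/1716927 ≈ 3.8883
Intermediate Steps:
S = 10 (S = 4 + 6 = 10)
H = 447 (H = -14*(-33) - 3*(10 - 5) = 462 - 3*5 = 462 - 15 = 447)
(1248 + 547)/H + 489/(-3841) = (1248 + 547)/447 + 489/(-3841) = 1795*(1/447) + 489*(-1/3841) = 1795/447 - 489/3841 = 6676012/1716927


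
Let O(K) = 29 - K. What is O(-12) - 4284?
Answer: -4243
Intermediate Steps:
O(-12) - 4284 = (29 - 1*(-12)) - 4284 = (29 + 12) - 4284 = 41 - 4284 = -4243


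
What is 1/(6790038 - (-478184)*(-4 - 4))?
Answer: 1/2964566 ≈ 3.3732e-7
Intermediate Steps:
1/(6790038 - (-478184)*(-4 - 4)) = 1/(6790038 - (-478184)*(-8)) = 1/(6790038 - 478184*8) = 1/(6790038 - 3825472) = 1/2964566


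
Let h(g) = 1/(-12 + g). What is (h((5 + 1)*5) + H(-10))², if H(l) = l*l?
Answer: 3243601/324 ≈ 10011.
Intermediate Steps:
H(l) = l²
(h((5 + 1)*5) + H(-10))² = (1/(-12 + (5 + 1)*5) + (-10)²)² = (1/(-12 + 6*5) + 100)² = (1/(-12 + 30) + 100)² = (1/18 + 100)² = (1801/18)² = 3243601/324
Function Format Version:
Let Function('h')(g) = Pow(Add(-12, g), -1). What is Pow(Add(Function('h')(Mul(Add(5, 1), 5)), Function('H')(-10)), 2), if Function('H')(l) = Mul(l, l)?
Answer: Rational(3243601, 324) ≈ 10011.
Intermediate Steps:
Function('H')(l) = Pow(l, 2)
Pow(Add(Function('h')(Mul(Add(5, 1), 5)), Function('H')(-10)), 2) = Pow(Add(Pow(Add(-12, Mul(Add(5, 1), 5)), -1), Pow(-10, 2)), 2) = Pow(Add(Pow(Add(-12, Mul(6, 5)), -1), 100), 2) = Pow(Add(Pow(Add(-12, 30), -1), 100), 2) = Pow(Add(Pow(18, -1), 100), 2) = Pow(Add(Rational(1, 18), 100), 2) = Pow(Rational(1801, 18), 2) = Rational(3243601, 324)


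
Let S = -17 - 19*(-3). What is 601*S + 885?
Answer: 24925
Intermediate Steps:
S = 40 (S = -17 + 57 = 40)
601*S + 885 = 601*40 + 885 = 24040 + 885 = 24925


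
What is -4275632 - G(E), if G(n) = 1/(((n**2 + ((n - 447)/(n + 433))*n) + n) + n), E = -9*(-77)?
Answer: -1159746982910771/271245744 ≈ -4.2756e+6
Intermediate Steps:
E = 693
G(n) = 1/(n**2 + 2*n + n*(-447 + n)/(433 + n)) (G(n) = 1/(((n**2 + ((-447 + n)/(433 + n))*n) + n) + n) = 1/(((n**2 + n*(-447 + n)/(433 + n)) + n) + n) = 1/((n + n**2 + n*(-447 + n)/(433 + n)) + n) = 1/(n**2 + 2*n + n*(-447 + n)/(433 + n)))
-4275632 - G(E) = -4275632 - (433 + 693)/(693*(419 + 693**2 + 436*693)) = -4275632 - 1126/(693*(419 + 480249 + 302148)) = -4275632 - 1126/(693*782816) = -4275632 - 1*563/271245744 = -4275632 - 563/271245744 = -1159746982910771/271245744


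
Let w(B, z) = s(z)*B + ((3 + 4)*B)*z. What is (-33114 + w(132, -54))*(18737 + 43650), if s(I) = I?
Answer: -5623439406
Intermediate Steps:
w(B, z) = 8*B*z (w(B, z) = z*B + ((3 + 4)*B)*z = B*z + (7*B)*z = B*z + 7*B*z = 8*B*z)
(-33114 + w(132, -54))*(18737 + 43650) = (-33114 + 8*132*(-54))*(18737 + 43650) = (-33114 - 57024)*62387 = -90138*62387 = -5623439406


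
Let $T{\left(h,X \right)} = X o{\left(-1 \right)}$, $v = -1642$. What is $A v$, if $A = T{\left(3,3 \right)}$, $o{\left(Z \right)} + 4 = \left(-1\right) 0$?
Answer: $19704$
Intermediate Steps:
$o{\left(Z \right)} = -4$ ($o{\left(Z \right)} = -4 - 0 = -4 + 0 = -4$)
$T{\left(h,X \right)} = - 4 X$ ($T{\left(h,X \right)} = X \left(-4\right) = - 4 X$)
$A = -12$ ($A = \left(-4\right) 3 = -12$)
$A v = \left(-12\right) \left(-1642\right) = 19704$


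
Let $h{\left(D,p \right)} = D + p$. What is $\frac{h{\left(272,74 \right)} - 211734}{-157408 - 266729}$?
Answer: $\frac{211388}{424137} \approx 0.4984$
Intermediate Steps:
$\frac{h{\left(272,74 \right)} - 211734}{-157408 - 266729} = \frac{\left(272 + 74\right) - 211734}{-157408 - 266729} = \frac{346 - 211734}{-424137} = \left(-211388\right) \left(- \frac{1}{424137}\right) = \frac{211388}{424137}$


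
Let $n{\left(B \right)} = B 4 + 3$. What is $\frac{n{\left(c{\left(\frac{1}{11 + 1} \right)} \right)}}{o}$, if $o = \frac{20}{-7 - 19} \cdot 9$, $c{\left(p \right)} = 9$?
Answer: $- \frac{169}{30} \approx -5.6333$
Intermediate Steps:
$n{\left(B \right)} = 3 + 4 B$ ($n{\left(B \right)} = 4 B + 3 = 3 + 4 B$)
$o = - \frac{90}{13}$ ($o = \frac{20}{-26} \cdot 9 = 20 \left(- \frac{1}{26}\right) 9 = \left(- \frac{10}{13}\right) 9 = - \frac{90}{13} \approx -6.9231$)
$\frac{n{\left(c{\left(\frac{1}{11 + 1} \right)} \right)}}{o} = \frac{3 + 4 \cdot 9}{- \frac{90}{13}} = \left(3 + 36\right) \left(- \frac{13}{90}\right) = 39 \left(- \frac{13}{90}\right) = - \frac{169}{30}$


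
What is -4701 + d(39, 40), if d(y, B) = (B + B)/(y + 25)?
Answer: -18799/4 ≈ -4699.8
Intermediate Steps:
d(y, B) = 2*B/(25 + y) (d(y, B) = (2*B)/(25 + y) = 2*B/(25 + y))
-4701 + d(39, 40) = -4701 + 2*40/(25 + 39) = -4701 + 2*40/64 = -4701 + 2*40*(1/64) = -4701 + 5/4 = -18799/4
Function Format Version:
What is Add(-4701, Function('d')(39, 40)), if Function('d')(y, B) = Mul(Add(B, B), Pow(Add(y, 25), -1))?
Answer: Rational(-18799, 4) ≈ -4699.8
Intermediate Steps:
Function('d')(y, B) = Mul(2, B, Pow(Add(25, y), -1)) (Function('d')(y, B) = Mul(Mul(2, B), Pow(Add(25, y), -1)) = Mul(2, B, Pow(Add(25, y), -1)))
Add(-4701, Function('d')(39, 40)) = Add(-4701, Mul(2, 40, Pow(Add(25, 39), -1))) = Add(-4701, Mul(2, 40, Pow(64, -1))) = Add(-4701, Mul(2, 40, Rational(1, 64))) = Add(-4701, Rational(5, 4)) = Rational(-18799, 4)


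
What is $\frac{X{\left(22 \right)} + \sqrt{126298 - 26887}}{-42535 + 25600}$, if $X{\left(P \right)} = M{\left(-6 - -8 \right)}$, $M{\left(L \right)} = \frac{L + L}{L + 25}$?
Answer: $- \frac{4}{457245} - \frac{\sqrt{99411}}{16935} \approx -0.018627$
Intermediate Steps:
$M{\left(L \right)} = \frac{2 L}{25 + L}$
$X{\left(P \right)} = \frac{4}{27}$ ($X{\left(P \right)} = \frac{2 \left(-6 - -8\right)}{25 - -2} = \frac{2 \left(-6 + 8\right)}{25 + \left(-6 + 8\right)} = 2 \cdot 2 \frac{1}{25 + 2} = 2 \cdot 2 \cdot \frac{1}{27} = \frac{4}{27}$)
$\frac{X{\left(22 \right)} + \sqrt{126298 - 26887}}{-42535 + 25600} = \frac{\frac{4}{27} + \sqrt{126298 - 26887}}{-42535 + 25600} = \frac{\frac{4}{27} + \sqrt{99411}}{-16935} = \left(\frac{4}{27} + \sqrt{99411}\right) \left(- \frac{1}{16935}\right) = - \frac{4}{457245} - \frac{\sqrt{99411}}{16935}$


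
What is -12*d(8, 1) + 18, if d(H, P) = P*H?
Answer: -78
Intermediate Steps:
d(H, P) = H*P
-12*d(8, 1) + 18 = -96 + 18 = -78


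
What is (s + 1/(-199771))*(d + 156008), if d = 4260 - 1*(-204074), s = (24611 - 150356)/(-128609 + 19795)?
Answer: 416013902916941/988085527 ≈ 4.2103e+5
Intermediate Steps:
s = 125745/108814 (s = -125745/(-108814) = -125745*(-1/108814) = 125745/108814 ≈ 1.1556)
d = 208334 (d = 4260 + 204074 = 208334)
(s + 1/(-199771))*(d + 156008) = (125745/108814 + 1/(-199771))*(208334 + 156008) = (125745/108814 - 1/199771)*364342 = (25120095581/21737881594)*364342 = 416013902916941/988085527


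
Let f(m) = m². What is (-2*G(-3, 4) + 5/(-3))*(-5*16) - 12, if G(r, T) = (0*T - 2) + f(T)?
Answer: 7084/3 ≈ 2361.3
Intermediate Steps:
G(r, T) = -2 + T² (G(r, T) = (0*T - 2) + T² = (0 - 2) + T² = -2 + T²)
(-2*G(-3, 4) + 5/(-3))*(-5*16) - 12 = (-2*(-2 + 4²) + 5/(-3))*(-5*16) - 12 = (-2*(-2 + 16) + 5*(-⅓))*(-80) - 12 = (-2*14 - 5/3)*(-80) - 12 = (-28 - 5/3)*(-80) - 12 = -89/3*(-80) - 12 = 7120/3 - 12 = 7084/3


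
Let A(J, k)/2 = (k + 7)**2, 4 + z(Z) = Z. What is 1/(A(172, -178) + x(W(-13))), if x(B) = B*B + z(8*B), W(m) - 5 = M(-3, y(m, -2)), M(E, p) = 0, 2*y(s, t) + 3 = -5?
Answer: 1/58543 ≈ 1.7081e-5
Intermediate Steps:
y(s, t) = -4 (y(s, t) = -3/2 + (1/2)*(-5) = -3/2 - 5/2 = -4)
z(Z) = -4 + Z
A(J, k) = 2*(7 + k)**2 (A(J, k) = 2*(k + 7)**2 = 2*(7 + k)**2)
W(m) = 5 (W(m) = 5 + 0 = 5)
x(B) = -4 + B**2 + 8*B (x(B) = B*B + (-4 + 8*B) = B**2 + (-4 + 8*B) = -4 + B**2 + 8*B)
1/(A(172, -178) + x(W(-13))) = 1/(2*(7 - 178)**2 + (-4 + 5**2 + 8*5)) = 1/(2*(-171)**2 + (-4 + 25 + 40)) = 1/(2*29241 + 61) = 1/(58482 + 61) = 1/58543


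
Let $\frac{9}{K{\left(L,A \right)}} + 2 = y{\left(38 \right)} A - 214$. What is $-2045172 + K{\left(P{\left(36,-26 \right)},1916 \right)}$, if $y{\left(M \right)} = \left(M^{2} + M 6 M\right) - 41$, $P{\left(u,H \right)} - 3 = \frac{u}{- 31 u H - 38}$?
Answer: $- \frac{39447596582823}{19288156} \approx -2.0452 \cdot 10^{6}$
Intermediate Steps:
$P{\left(u,H \right)} = 3 + \frac{u}{-38 - 31 H u}$ ($P{\left(u,H \right)} = 3 + \frac{u}{- 31 u H - 38} = 3 + \frac{u}{- 31 H u - 38} = 3 + \frac{u}{-38 - 31 H u}$)
$y{\left(M \right)} = -41 + 7 M^{2}$ ($y{\left(M \right)} = \left(M^{2} + 6 M M\right) - 41 = \left(M^{2} + 6 M^{2}\right) - 41 = 7 M^{2} - 41 = -41 + 7 M^{2}$)
$K{\left(L,A \right)} = \frac{9}{-216 + 10067 A}$ ($K{\left(L,A \right)} = \frac{9}{-2 + \left(\left(-41 + 7 \cdot 38^{2}\right) A - 214\right)} = \frac{9}{-2 + \left(\left(-41 + 7 \cdot 1444\right) A - 214\right)} = \frac{9}{-2 + \left(\left(-41 + 10108\right) A - 214\right)} = \frac{9}{-2 + \left(10067 A - 214\right)} = \frac{9}{-2 + \left(-214 + 10067 A\right)} = \frac{9}{-216 + 10067 A}$)
$-2045172 + K{\left(P{\left(36,-26 \right)},1916 \right)} = -2045172 + \frac{9}{-216 + 10067 \cdot 1916} = -2045172 + \frac{9}{-216 + 19288372} = -2045172 + \frac{9}{19288156} = - \frac{39447596582823}{19288156}$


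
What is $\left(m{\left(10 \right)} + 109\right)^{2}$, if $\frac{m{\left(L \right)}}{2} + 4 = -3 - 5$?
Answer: $7225$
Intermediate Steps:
$m{\left(L \right)} = -24$ ($m{\left(L \right)} = -8 + 2 \left(-3 - 5\right) = -8 + 2 \left(-8\right) = -8 - 16 = -24$)
$\left(m{\left(10 \right)} + 109\right)^{2} = \left(-24 + 109\right)^{2} = 85^{2} = 7225$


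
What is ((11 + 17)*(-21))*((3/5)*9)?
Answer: -15876/5 ≈ -3175.2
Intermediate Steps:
((11 + 17)*(-21))*((3/5)*9) = (28*(-21))*((3*(⅕))*9) = -1764*9/5 = -588*27/5 = -15876/5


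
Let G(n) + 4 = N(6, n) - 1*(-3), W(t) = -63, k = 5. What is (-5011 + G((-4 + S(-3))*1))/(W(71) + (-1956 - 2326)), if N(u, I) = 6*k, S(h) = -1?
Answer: 4982/4345 ≈ 1.1466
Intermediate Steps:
N(u, I) = 30 (N(u, I) = 6*5 = 30)
G(n) = 29 (G(n) = -4 + (30 - 1*(-3)) = -4 + (30 + 3) = -4 + 33 = 29)
(-5011 + G((-4 + S(-3))*1))/(W(71) + (-1956 - 2326)) = (-5011 + 29)/(-63 + (-1956 - 2326)) = -4982/(-63 - 4282) = -4982/(-4345) = -4982*(-1/4345) = 4982/4345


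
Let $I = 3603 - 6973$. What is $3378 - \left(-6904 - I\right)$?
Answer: $6912$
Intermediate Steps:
$I = -3370$ ($I = 3603 - 6973 = -3370$)
$3378 - \left(-6904 - I\right) = 3378 - \left(-6904 - -3370\right) = 3378 - \left(-6904 + 3370\right) = 3378 - -3534 = 3378 + 3534 = 6912$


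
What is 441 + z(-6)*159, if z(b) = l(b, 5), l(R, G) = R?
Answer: -513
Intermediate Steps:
z(b) = b
441 + z(-6)*159 = 441 - 6*159 = 441 - 954 = -513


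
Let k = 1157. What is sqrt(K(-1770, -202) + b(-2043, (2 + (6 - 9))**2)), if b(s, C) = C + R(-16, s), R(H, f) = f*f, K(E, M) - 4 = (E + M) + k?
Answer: 9*sqrt(51519) ≈ 2042.8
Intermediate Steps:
K(E, M) = 1161 + E + M (K(E, M) = 4 + ((E + M) + 1157) = 4 + (1157 + E + M) = 1161 + E + M)
R(H, f) = f**2
b(s, C) = C + s**2
sqrt(K(-1770, -202) + b(-2043, (2 + (6 - 9))**2)) = sqrt((1161 - 1770 - 202) + ((2 + (6 - 9))**2 + (-2043)**2)) = sqrt(-811 + ((2 - 3)**2 + 4173849)) = sqrt(-811 + ((-1)**2 + 4173849)) = sqrt(-811 + (1 + 4173849)) = sqrt(-811 + 4173850) = sqrt(4173039) = 9*sqrt(51519)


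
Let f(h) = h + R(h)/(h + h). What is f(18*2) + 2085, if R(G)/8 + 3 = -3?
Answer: 6361/3 ≈ 2120.3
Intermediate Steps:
R(G) = -48 (R(G) = -24 + 8*(-3) = -24 - 24 = -48)
f(h) = h - 24/h (f(h) = h - 48/(h + h) = h - 48/(2*h) = h + (1/(2*h))*(-48) = h - 24/h)
f(18*2) + 2085 = (18*2 - 24/(18*2)) + 2085 = (36 - 24/36) + 2085 = (36 - 24*1/36) + 2085 = (36 - 2/3) + 2085 = 106/3 + 2085 = 6361/3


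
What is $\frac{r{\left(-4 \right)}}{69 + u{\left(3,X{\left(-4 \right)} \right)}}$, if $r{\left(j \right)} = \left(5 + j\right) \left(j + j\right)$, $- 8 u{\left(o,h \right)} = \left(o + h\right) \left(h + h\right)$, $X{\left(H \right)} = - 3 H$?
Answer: $- \frac{1}{3} \approx -0.33333$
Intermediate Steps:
$u{\left(o,h \right)} = - \frac{h \left(h + o\right)}{4}$ ($u{\left(o,h \right)} = - \frac{\left(o + h\right) \left(h + h\right)}{8} = - \frac{\left(h + o\right) 2 h}{8} = - \frac{2 h \left(h + o\right)}{8} = - \frac{h \left(h + o\right)}{4}$)
$r{\left(j \right)} = 2 j \left(5 + j\right)$ ($r{\left(j \right)} = \left(5 + j\right) 2 j = 2 j \left(5 + j\right)$)
$\frac{r{\left(-4 \right)}}{69 + u{\left(3,X{\left(-4 \right)} \right)}} = \frac{2 \left(-4\right) \left(5 - 4\right)}{69 - \frac{\left(-3\right) \left(-4\right) \left(\left(-3\right) \left(-4\right) + 3\right)}{4}} = \frac{2 \left(-4\right) 1}{69 - 3 \left(12 + 3\right)} = \frac{1}{69 - 3 \cdot 15} \left(-8\right) = \frac{1}{69 - 45} \left(-8\right) = \frac{1}{24} \left(-8\right) = - \frac{1}{3}$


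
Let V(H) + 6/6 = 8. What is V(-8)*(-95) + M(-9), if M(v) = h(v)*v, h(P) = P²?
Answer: -1394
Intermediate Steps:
M(v) = v³ (M(v) = v²*v = v³)
V(H) = 7 (V(H) = -1 + 8 = 7)
V(-8)*(-95) + M(-9) = 7*(-95) + (-9)³ = -665 - 729 = -1394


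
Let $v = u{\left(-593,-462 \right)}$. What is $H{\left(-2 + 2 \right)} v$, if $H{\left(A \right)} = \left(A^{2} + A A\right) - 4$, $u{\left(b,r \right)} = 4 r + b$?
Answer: $9764$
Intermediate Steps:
$u{\left(b,r \right)} = b + 4 r$
$v = -2441$ ($v = -593 + 4 \left(-462\right) = -593 - 1848 = -2441$)
$H{\left(A \right)} = -4 + 2 A^{2}$ ($H{\left(A \right)} = \left(A^{2} + A^{2}\right) - 4 = 2 A^{2} - 4 = -4 + 2 A^{2}$)
$H{\left(-2 + 2 \right)} v = \left(-4 + 2 \left(-2 + 2\right)^{2}\right) \left(-2441\right) = \left(-4 + 2 \cdot 0^{2}\right) \left(-2441\right) = \left(-4 + 2 \cdot 0\right) \left(-2441\right) = \left(-4 + 0\right) \left(-2441\right) = \left(-4\right) \left(-2441\right) = 9764$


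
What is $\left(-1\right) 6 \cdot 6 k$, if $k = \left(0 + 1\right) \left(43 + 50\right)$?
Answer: $-3348$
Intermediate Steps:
$k = 93$ ($k = 1 \cdot 93 = 93$)
$\left(-1\right) 6 \cdot 6 k = \left(-1\right) 6 \cdot 6 \cdot 93 = \left(-6\right) 6 \cdot 93 = \left(-36\right) 93 = -3348$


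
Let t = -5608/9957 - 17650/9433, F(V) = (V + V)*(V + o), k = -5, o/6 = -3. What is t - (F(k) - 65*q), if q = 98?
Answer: 576467058026/93924381 ≈ 6137.6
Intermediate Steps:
o = -18 (o = 6*(-3) = -18)
F(V) = 2*V*(-18 + V) (F(V) = (V + V)*(V - 18) = (2*V)*(-18 + V) = 2*V*(-18 + V))
t = -228641314/93924381 (t = -5608*1/9957 - 17650*1/9433 = -5608/9957 - 17650/9433 = -228641314/93924381 ≈ -2.4343)
t - (F(k) - 65*q) = -228641314/93924381 - (2*(-5)*(-18 - 5) - 65*98) = -228641314/93924381 - (2*(-5)*(-23) - 6370) = -228641314/93924381 - (230 - 6370) = -228641314/93924381 - 1*(-6140) = -228641314/93924381 + 6140 = 576467058026/93924381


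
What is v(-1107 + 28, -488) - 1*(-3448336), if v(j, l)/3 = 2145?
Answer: 3454771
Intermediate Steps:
v(j, l) = 6435 (v(j, l) = 3*2145 = 6435)
v(-1107 + 28, -488) - 1*(-3448336) = 6435 - 1*(-3448336) = 6435 + 3448336 = 3454771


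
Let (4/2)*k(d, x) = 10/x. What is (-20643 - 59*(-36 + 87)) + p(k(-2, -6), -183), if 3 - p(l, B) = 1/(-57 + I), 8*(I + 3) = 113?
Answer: -8679175/367 ≈ -23649.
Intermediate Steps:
I = 89/8 (I = -3 + (1/8)*113 = -3 + 113/8 = 89/8 ≈ 11.125)
k(d, x) = 5/x (k(d, x) = (10/x)/2 = 5/x)
p(l, B) = 1109/367 (p(l, B) = 3 - 1/(-57 + 89/8) = 3 - 1/(-367/8) = 3 - 1*(-8/367) = 3 + 8/367 = 1109/367)
(-20643 - 59*(-36 + 87)) + p(k(-2, -6), -183) = (-20643 - 59*(-36 + 87)) + 1109/367 = (-20643 - 59*51) + 1109/367 = (-20643 - 3009) + 1109/367 = -23652 + 1109/367 = -8679175/367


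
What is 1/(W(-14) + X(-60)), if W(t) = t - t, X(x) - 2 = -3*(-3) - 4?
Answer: 1/7 ≈ 0.14286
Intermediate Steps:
X(x) = 7 (X(x) = 2 + (-3*(-3) - 4) = 2 + (9 - 4) = 2 + 5 = 7)
W(t) = 0
1/(W(-14) + X(-60)) = 1/(0 + 7) = 1/7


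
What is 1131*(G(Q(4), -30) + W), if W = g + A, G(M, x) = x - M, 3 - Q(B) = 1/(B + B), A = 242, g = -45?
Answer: 1485003/8 ≈ 1.8563e+5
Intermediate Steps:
Q(B) = 3 - 1/(2*B) (Q(B) = 3 - 1/(B + B) = 3 - 1/(2*B))
W = 197 (W = -45 + 242 = 197)
1131*(G(Q(4), -30) + W) = 1131*((-30 - (3 - ½/4)) + 197) = 1131*((-30 - (3 - ½*¼)) + 197) = 1131*((-30 - (3 - ⅛)) + 197) = 1131*((-30 - 1*23/8) + 197) = 1131*((-30 - 23/8) + 197) = 1131*(-263/8 + 197) = 1131*(1313/8) = 1485003/8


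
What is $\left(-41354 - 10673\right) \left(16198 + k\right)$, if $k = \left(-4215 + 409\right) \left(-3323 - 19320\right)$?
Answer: $-4484490989312$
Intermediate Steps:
$k = 86179258$ ($k = \left(-3806\right) \left(-22643\right) = 86179258$)
$\left(-41354 - 10673\right) \left(16198 + k\right) = \left(-41354 - 10673\right) \left(16198 + 86179258\right) = \left(-52027\right) 86195456 = -4484490989312$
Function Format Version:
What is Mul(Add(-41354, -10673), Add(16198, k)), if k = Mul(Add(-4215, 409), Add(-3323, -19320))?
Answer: -4484490989312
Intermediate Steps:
k = 86179258 (k = Mul(-3806, -22643) = 86179258)
Mul(Add(-41354, -10673), Add(16198, k)) = Mul(Add(-41354, -10673), Add(16198, 86179258)) = Mul(-52027, 86195456) = -4484490989312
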